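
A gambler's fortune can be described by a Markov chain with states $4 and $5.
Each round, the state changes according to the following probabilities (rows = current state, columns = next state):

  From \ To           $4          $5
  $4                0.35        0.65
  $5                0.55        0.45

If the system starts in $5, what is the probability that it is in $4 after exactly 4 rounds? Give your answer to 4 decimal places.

0.4576

Propagate the distribution vector 4 rounds from $5.
After 0 rounds: (0.0000, 1.0000)
After 1 round: (0.5500, 0.4500)
After 2 rounds: (0.4400, 0.5600)
After 3 rounds: (0.4620, 0.5380)
After 4 rounds: (0.4576, 0.5424)
P(in $4 after 4 rounds) = 0.4576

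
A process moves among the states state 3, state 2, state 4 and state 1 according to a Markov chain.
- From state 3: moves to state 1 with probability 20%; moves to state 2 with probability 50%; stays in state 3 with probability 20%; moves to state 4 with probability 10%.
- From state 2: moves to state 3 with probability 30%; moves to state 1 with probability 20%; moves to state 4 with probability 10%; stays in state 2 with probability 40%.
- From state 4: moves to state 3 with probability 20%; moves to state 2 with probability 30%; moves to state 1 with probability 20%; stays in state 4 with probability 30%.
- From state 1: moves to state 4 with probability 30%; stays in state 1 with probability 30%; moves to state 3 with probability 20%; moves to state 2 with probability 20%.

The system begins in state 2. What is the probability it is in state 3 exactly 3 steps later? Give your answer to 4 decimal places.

Propagate the distribution vector 3 steps from state 2.
After 0 steps: (0.0000, 1.0000, 0.0000, 0.0000)
After 1 step: (0.3000, 0.4000, 0.1000, 0.2000)
After 2 steps: (0.2400, 0.3800, 0.1600, 0.2200)
After 3 steps: (0.2380, 0.3640, 0.1760, 0.2220)
P(in state 3 after 3 steps) = 0.2380

0.2380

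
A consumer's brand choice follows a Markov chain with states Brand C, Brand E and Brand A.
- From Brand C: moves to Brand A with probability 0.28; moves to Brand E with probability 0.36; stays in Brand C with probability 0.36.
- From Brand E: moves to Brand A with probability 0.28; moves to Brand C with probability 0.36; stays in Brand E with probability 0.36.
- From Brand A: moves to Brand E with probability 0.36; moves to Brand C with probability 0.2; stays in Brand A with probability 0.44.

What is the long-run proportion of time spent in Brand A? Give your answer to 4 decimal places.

0.3333

Let the stationary distribution be π with π = πP and π_1 + π_2 + π_3 = 1.
π_1 = 0.36·π_1 + 0.36·π_2 + 0.2·π_3
π_2 = 0.36·π_1 + 0.36·π_2 + 0.36·π_3
Solving with the normalization constraint gives π = (0.3067, 0.3600, 0.3333).
So the stationary probability of Brand A is 0.3333.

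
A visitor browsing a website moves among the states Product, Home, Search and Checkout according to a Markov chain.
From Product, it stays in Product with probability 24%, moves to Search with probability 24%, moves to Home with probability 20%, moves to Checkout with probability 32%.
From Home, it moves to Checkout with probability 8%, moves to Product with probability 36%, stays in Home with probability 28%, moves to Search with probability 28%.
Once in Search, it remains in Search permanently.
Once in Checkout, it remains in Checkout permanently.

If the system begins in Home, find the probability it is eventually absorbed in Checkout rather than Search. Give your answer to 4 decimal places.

0.3704

Let h(s) be the probability of absorption at Checkout starting from transient state s. Then h(Checkout) = 1 and h(Search) = 0. By first-step analysis:
h(Product) = 0.24·h(Product) + 0.2·h(Home) + 0.24·0 + 0.32·1
h(Home) = 0.36·h(Product) + 0.28·h(Home) + 0.28·0 + 0.08·1
Solving: h(Product) = 0.5185, h(Home) = 0.3704.
Starting from Home, the probability is 0.3704.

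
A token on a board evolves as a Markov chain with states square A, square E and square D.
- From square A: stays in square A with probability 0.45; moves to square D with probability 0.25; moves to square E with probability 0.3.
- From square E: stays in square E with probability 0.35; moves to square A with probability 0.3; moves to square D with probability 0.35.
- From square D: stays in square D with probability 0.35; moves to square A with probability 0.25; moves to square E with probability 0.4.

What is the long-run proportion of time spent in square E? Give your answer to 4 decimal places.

0.3491

Let the stationary distribution be π with π = πP and π_1 + π_2 + π_3 = 1.
π_1 = 0.45·π_1 + 0.3·π_2 + 0.25·π_3
π_2 = 0.3·π_1 + 0.35·π_2 + 0.4·π_3
Solving with the normalization constraint gives π = (0.3343, 0.3491, 0.3166).
So the stationary probability of square E is 0.3491.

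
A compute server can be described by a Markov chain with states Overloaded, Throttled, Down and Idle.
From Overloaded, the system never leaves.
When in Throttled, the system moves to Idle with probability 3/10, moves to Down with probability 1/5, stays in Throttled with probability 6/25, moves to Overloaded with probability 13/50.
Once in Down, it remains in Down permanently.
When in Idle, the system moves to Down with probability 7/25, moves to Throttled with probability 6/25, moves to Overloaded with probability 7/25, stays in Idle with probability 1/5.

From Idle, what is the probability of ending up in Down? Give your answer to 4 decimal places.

0.4866

Let h(s) be the probability of absorption at Down starting from transient state s. Then h(Down) = 1 and h(Overloaded) = 0. By first-step analysis:
h(Throttled) = 0.26·0 + 0.24·h(Throttled) + 0.2·1 + 0.3·h(Idle)
h(Idle) = 0.28·0 + 0.24·h(Throttled) + 0.28·1 + 0.2·h(Idle)
Solving: h(Throttled) = 0.4552, h(Idle) = 0.4866.
Starting from Idle, the probability is 0.4866.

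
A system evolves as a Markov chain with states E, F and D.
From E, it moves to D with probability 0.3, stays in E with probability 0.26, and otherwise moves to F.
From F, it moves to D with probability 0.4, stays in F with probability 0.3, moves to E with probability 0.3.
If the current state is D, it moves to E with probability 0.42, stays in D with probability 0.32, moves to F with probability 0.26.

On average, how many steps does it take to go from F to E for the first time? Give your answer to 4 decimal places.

Let t(s) be the expected number of steps to first reach E from state s, with t(E) = 0. Conditioning on the first step:
t(F) = 1 + 0.3·t(F) + 0.4·t(D)
t(D) = 1 + 0.26·t(F) + 0.32·t(D)
Solving: t(F) = 2.9032, t(D) = 2.5806.
Expected steps from F to E: 2.9032.

2.9032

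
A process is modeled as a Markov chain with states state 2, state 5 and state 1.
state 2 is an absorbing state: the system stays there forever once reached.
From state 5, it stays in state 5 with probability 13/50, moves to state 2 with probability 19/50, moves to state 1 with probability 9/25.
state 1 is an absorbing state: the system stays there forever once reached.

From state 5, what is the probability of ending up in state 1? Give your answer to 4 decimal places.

Let h(s) be the probability of absorption at state 1 starting from transient state s. Then h(state 1) = 1 and h(state 2) = 0. By first-step analysis:
h(state 5) = 0.38·0 + 0.26·h(state 5) + 0.36·1
Solving: h(state 5) = 0.4865.
Starting from state 5, the probability is 0.4865.

0.4865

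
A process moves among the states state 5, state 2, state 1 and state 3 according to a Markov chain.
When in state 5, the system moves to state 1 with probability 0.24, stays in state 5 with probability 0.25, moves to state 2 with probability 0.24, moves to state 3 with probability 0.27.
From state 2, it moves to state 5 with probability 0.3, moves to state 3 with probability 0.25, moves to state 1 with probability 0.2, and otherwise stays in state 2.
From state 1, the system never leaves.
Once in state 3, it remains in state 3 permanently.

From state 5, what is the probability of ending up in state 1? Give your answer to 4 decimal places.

0.4648

Let h(s) be the probability of absorption at state 1 starting from transient state s. Then h(state 1) = 1 and h(state 3) = 0. By first-step analysis:
h(state 5) = 0.25·h(state 5) + 0.24·h(state 2) + 0.24·1 + 0.27·0
h(state 2) = 0.3·h(state 5) + 0.25·h(state 2) + 0.2·1 + 0.25·0
Solving: h(state 5) = 0.4648, h(state 2) = 0.4526.
Starting from state 5, the probability is 0.4648.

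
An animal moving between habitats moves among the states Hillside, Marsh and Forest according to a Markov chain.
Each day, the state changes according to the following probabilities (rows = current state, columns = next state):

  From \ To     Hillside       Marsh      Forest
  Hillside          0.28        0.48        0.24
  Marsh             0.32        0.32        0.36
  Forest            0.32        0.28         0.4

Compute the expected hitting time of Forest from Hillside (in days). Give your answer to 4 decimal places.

3.4524

Let t(s) be the expected number of days to first reach Forest from state s, with t(Forest) = 0. Conditioning on the first day:
t(Hillside) = 1 + 0.28·t(Hillside) + 0.48·t(Marsh)
t(Marsh) = 1 + 0.32·t(Hillside) + 0.32·t(Marsh)
Solving: t(Hillside) = 3.4524, t(Marsh) = 3.0952.
Expected days from Hillside to Forest: 3.4524.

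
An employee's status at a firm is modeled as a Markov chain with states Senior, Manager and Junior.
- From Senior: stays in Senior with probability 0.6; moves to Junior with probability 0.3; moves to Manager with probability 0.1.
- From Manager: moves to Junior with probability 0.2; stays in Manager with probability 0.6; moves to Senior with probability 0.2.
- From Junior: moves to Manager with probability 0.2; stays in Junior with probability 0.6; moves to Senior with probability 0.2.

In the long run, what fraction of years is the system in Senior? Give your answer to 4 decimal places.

Let the stationary distribution be π with π = πP and π_1 + π_2 + π_3 = 1.
π_1 = 0.6·π_1 + 0.2·π_2 + 0.2·π_3
π_2 = 0.1·π_1 + 0.6·π_2 + 0.2·π_3
Solving with the normalization constraint gives π = (0.3333, 0.2778, 0.3889).
So the stationary probability of Senior is 0.3333.

0.3333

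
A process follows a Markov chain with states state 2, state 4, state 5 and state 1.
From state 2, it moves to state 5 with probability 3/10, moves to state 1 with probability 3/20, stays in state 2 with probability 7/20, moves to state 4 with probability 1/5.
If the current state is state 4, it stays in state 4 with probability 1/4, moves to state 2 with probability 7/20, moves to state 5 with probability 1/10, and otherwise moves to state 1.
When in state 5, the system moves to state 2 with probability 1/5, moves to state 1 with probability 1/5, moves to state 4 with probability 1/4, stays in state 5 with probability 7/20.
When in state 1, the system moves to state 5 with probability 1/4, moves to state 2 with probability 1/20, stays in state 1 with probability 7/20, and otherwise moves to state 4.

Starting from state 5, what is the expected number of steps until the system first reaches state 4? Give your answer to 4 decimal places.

3.8083

Let t(s) be the expected number of steps to first reach state 4 from state s, with t(state 4) = 0. Conditioning on the first step:
t(state 2) = 1 + 0.35·t(state 2) + 0.3·t(state 5) + 0.15·t(state 1)
t(state 5) = 1 + 0.2·t(state 2) + 0.35·t(state 5) + 0.2·t(state 1)
t(state 1) = 1 + 0.05·t(state 2) + 0.25·t(state 5) + 0.35·t(state 1)
Solving: t(state 2) = 4.0613, t(state 5) = 3.8083, t(state 1) = 3.3156.
Expected steps from state 5 to state 4: 3.8083.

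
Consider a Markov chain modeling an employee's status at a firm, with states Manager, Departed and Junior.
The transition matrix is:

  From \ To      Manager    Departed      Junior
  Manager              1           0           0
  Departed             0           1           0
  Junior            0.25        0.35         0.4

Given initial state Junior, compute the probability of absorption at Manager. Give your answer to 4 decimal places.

0.4167

Let h(s) be the probability of absorption at Manager starting from transient state s. Then h(Manager) = 1 and h(Departed) = 0. By first-step analysis:
h(Junior) = 0.25·1 + 0.35·0 + 0.4·h(Junior)
Solving: h(Junior) = 0.4167.
Starting from Junior, the probability is 0.4167.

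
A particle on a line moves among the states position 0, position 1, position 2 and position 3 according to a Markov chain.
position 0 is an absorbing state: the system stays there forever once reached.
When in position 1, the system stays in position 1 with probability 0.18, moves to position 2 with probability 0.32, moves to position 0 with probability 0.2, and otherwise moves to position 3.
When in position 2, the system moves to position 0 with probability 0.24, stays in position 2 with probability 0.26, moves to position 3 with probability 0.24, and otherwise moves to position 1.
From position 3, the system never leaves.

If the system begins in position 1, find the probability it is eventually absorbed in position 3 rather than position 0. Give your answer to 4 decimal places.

Let h(s) be the probability of absorption at position 3 starting from transient state s. Then h(position 3) = 1 and h(position 0) = 0. By first-step analysis:
h(position 1) = 0.2·0 + 0.18·h(position 1) + 0.32·h(position 2) + 0.3·1
h(position 2) = 0.24·0 + 0.26·h(position 1) + 0.26·h(position 2) + 0.24·1
Solving: h(position 1) = 0.5707, h(position 2) = 0.5248.
Starting from position 1, the probability is 0.5707.

0.5707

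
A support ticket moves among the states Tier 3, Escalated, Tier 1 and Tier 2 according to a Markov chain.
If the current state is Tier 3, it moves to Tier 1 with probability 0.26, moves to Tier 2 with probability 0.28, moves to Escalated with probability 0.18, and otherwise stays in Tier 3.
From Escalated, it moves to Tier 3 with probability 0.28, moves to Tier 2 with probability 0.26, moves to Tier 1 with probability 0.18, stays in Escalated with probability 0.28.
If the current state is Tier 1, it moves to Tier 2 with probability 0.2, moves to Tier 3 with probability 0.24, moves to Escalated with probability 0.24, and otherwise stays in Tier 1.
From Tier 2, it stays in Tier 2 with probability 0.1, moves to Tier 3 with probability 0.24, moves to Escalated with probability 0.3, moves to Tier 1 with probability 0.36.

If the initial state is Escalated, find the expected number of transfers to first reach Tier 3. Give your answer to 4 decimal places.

3.8253

Let t(s) be the expected number of transfers to first reach Tier 3 from state s, with t(Tier 3) = 0. Conditioning on the first transfer:
t(Escalated) = 1 + 0.28·t(Escalated) + 0.18·t(Tier 1) + 0.26·t(Tier 2)
t(Tier 1) = 1 + 0.24·t(Escalated) + 0.32·t(Tier 1) + 0.2·t(Tier 2)
t(Tier 2) = 1 + 0.3·t(Escalated) + 0.36·t(Tier 1) + 0.1·t(Tier 2)
Solving: t(Escalated) = 3.8253, t(Tier 1) = 3.9922, t(Tier 2) = 3.9831.
Expected transfers from Escalated to Tier 3: 3.8253.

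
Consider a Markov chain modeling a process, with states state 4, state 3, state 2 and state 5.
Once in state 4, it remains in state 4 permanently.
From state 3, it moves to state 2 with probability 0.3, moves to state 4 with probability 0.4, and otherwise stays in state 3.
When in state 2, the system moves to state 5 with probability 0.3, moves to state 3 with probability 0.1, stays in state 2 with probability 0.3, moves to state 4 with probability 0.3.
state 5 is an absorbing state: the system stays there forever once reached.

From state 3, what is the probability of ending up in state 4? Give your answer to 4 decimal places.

0.8043

Let h(s) be the probability of absorption at state 4 starting from transient state s. Then h(state 4) = 1 and h(state 5) = 0. By first-step analysis:
h(state 3) = 0.4·1 + 0.3·h(state 3) + 0.3·h(state 2)
h(state 2) = 0.3·1 + 0.1·h(state 3) + 0.3·h(state 2) + 0.3·0
Solving: h(state 3) = 0.8043, h(state 2) = 0.5435.
Starting from state 3, the probability is 0.8043.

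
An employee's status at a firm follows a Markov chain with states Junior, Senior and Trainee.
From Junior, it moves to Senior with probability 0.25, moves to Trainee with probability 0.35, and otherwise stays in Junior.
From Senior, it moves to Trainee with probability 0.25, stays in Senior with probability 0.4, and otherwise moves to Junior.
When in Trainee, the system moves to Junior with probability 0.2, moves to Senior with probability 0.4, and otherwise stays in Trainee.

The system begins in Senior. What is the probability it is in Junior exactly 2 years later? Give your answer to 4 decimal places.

0.3300

Sum over the intermediate state after 1 year:
P = P(Senior→Junior)·P(Junior→Junior) + P(Senior→Senior)·P(Senior→Junior) + P(Senior→Trainee)·P(Trainee→Junior)
  = 0.35×0.4 + 0.4×0.35 + 0.25×0.2
  = 0.1400 + 0.1400 + 0.0500 = 0.3300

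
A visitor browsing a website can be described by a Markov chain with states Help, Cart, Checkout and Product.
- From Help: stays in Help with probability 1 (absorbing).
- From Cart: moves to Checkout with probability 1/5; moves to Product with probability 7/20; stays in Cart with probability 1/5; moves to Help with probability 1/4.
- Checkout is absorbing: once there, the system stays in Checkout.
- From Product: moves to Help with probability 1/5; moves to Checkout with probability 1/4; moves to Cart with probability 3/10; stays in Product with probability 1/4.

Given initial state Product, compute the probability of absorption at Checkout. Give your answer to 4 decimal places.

Let h(s) be the probability of absorption at Checkout starting from transient state s. Then h(Checkout) = 1 and h(Help) = 0. By first-step analysis:
h(Cart) = 0.25·0 + 0.2·h(Cart) + 0.2·1 + 0.35·h(Product)
h(Product) = 0.2·0 + 0.3·h(Cart) + 0.25·1 + 0.25·h(Product)
Solving: h(Cart) = 0.4798, h(Product) = 0.5253.
Starting from Product, the probability is 0.5253.

0.5253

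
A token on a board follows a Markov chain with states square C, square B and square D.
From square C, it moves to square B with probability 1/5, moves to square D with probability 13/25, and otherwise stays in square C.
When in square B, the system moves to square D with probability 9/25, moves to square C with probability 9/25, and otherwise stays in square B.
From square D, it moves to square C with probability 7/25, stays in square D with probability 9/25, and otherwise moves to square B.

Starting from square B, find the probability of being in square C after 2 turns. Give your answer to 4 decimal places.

0.3024

Sum over the intermediate state after 1 turn:
P = P(square B→square C)·P(square C→square C) + P(square B→square B)·P(square B→square C) + P(square B→square D)·P(square D→square C)
  = 0.36×0.28 + 0.28×0.36 + 0.36×0.28
  = 0.1008 + 0.1008 + 0.1008 = 0.3024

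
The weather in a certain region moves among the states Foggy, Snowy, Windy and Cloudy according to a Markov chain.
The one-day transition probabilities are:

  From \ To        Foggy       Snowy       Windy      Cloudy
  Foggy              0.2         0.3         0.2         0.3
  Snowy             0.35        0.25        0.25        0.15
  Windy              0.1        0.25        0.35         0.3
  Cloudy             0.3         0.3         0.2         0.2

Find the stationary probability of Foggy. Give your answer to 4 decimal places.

0.2395

Let the stationary distribution be π with π = πP and π_1 + π_2 + π_3 + π_4 = 1.
π_1 = 0.2·π_1 + 0.35·π_2 + 0.1·π_3 + 0.3·π_4
π_2 = 0.3·π_1 + 0.25·π_2 + 0.25·π_3 + 0.3·π_4
π_3 = 0.2·π_1 + 0.25·π_2 + 0.35·π_3 + 0.2·π_4
Solving with the normalization constraint gives π = (0.2395, 0.2737, 0.2514, 0.2354).
So the stationary probability of Foggy is 0.2395.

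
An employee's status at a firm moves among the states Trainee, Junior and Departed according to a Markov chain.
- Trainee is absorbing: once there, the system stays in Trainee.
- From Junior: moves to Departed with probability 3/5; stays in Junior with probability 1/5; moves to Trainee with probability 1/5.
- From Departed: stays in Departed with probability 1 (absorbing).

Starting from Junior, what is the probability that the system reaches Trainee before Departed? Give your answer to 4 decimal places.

Let h(s) be the probability of absorption at Trainee starting from transient state s. Then h(Trainee) = 1 and h(Departed) = 0. By first-step analysis:
h(Junior) = 0.2·1 + 0.2·h(Junior) + 0.6·0
Solving: h(Junior) = 0.2500.
Starting from Junior, the probability is 0.2500.

0.2500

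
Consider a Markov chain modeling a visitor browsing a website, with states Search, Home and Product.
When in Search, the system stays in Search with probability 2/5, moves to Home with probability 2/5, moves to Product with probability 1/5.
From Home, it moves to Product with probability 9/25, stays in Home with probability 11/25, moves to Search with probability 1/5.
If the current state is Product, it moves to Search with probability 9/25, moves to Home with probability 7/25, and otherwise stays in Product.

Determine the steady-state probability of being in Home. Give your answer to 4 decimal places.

0.3779

Let the stationary distribution be π with π = πP and π_1 + π_2 + π_3 = 1.
π_1 = 0.4·π_1 + 0.2·π_2 + 0.36·π_3
π_2 = 0.4·π_1 + 0.44·π_2 + 0.28·π_3
Solving with the normalization constraint gives π = (0.3120, 0.3779, 0.3101).
So the stationary probability of Home is 0.3779.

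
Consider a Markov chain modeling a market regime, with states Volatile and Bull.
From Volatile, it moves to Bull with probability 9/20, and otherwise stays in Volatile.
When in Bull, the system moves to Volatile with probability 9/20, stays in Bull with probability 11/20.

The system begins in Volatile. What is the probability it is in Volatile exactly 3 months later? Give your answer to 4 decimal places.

0.5005

Propagate the distribution vector 3 months from Volatile.
After 0 months: (1.0000, 0.0000)
After 1 month: (0.5500, 0.4500)
After 2 months: (0.5050, 0.4950)
After 3 months: (0.5005, 0.4995)
P(in Volatile after 3 months) = 0.5005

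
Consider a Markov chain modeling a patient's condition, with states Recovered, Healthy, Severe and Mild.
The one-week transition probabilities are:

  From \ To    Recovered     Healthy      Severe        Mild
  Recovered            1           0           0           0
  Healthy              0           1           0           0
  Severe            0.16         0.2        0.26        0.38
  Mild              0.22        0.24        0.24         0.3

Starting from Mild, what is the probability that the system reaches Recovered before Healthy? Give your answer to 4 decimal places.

0.4714

Let h(s) be the probability of absorption at Recovered starting from transient state s. Then h(Recovered) = 1 and h(Healthy) = 0. By first-step analysis:
h(Severe) = 0.16·1 + 0.2·0 + 0.26·h(Severe) + 0.38·h(Mild)
h(Mild) = 0.22·1 + 0.24·0 + 0.24·h(Severe) + 0.3·h(Mild)
Solving: h(Severe) = 0.4583, h(Mild) = 0.4714.
Starting from Mild, the probability is 0.4714.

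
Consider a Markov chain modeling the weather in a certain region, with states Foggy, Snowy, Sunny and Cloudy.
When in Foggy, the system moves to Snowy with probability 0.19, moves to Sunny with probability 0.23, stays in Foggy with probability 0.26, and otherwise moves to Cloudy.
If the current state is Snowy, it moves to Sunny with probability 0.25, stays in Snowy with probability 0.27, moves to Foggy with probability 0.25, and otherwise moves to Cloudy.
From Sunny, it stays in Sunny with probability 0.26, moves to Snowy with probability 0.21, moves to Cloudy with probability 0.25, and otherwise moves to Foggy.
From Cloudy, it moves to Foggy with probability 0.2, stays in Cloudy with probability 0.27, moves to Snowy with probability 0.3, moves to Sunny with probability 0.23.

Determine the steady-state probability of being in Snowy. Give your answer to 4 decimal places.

0.2438

Let the stationary distribution be π with π = πP and π_1 + π_2 + π_3 + π_4 = 1.
π_1 = 0.26·π_1 + 0.25·π_2 + 0.28·π_3 + 0.2·π_4
π_2 = 0.19·π_1 + 0.27·π_2 + 0.21·π_3 + 0.3·π_4
π_3 = 0.23·π_1 + 0.25·π_2 + 0.26·π_3 + 0.23·π_4
Solving with the normalization constraint gives π = (0.2463, 0.2438, 0.2421, 0.2677).
So the stationary probability of Snowy is 0.2438.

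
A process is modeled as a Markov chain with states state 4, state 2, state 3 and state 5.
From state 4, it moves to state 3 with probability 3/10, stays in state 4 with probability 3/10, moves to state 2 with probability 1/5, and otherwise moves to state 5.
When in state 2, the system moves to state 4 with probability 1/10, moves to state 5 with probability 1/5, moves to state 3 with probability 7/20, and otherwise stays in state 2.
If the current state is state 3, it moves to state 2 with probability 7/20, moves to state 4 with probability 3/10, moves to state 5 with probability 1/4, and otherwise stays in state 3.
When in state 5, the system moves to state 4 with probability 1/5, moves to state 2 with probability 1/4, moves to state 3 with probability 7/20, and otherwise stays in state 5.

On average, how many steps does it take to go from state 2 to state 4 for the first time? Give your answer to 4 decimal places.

5.6370

Let t(s) be the expected number of steps to first reach state 4 from state s, with t(state 4) = 0. Conditioning on the first step:
t(state 2) = 1 + 0.35·t(state 2) + 0.35·t(state 3) + 0.2·t(state 5)
t(state 3) = 1 + 0.35·t(state 2) + 0.1·t(state 3) + 0.25·t(state 5)
t(state 5) = 1 + 0.25·t(state 2) + 0.35·t(state 3) + 0.2·t(state 5)
Solving: t(state 2) = 5.6370, t(state 3) = 4.7125, t(state 5) = 5.0733.
Expected steps from state 2 to state 4: 5.6370.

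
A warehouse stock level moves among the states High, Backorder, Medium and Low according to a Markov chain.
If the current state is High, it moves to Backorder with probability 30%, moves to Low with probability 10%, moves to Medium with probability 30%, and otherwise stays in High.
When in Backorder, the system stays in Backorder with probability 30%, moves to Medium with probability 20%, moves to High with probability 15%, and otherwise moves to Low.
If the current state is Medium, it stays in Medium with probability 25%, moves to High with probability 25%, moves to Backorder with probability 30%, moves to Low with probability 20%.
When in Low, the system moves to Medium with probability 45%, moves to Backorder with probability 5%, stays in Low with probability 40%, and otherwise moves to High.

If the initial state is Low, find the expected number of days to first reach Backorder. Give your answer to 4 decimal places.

5.3909

Let t(s) be the expected number of days to first reach Backorder from state s, with t(Backorder) = 0. Conditioning on the first day:
t(High) = 1 + 0.3·t(High) + 0.3·t(Medium) + 0.1·t(Low)
t(Medium) = 1 + 0.25·t(High) + 0.25·t(Medium) + 0.2·t(Low)
t(Low) = 1 + 0.1·t(High) + 0.45·t(Medium) + 0.4·t(Low)
Solving: t(High) = 3.9506, t(Medium) = 4.0878, t(Low) = 5.3909.
Expected days from Low to Backorder: 5.3909.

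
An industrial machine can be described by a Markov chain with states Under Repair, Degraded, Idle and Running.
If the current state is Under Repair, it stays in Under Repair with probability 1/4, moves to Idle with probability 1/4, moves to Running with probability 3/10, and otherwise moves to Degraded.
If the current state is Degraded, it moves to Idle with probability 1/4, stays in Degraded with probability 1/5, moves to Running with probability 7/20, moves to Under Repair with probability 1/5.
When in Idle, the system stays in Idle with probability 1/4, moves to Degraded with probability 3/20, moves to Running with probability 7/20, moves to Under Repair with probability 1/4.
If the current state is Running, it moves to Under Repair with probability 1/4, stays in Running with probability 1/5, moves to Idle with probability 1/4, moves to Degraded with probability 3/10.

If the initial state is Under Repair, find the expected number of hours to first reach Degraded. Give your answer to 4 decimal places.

Let t(s) be the expected number of hours to first reach Degraded from state s, with t(Degraded) = 0. Conditioning on the first hour:
t(Under Repair) = 1 + 0.25·t(Under Repair) + 0.25·t(Idle) + 0.3·t(Running)
t(Idle) = 1 + 0.25·t(Under Repair) + 0.25·t(Idle) + 0.35·t(Running)
t(Running) = 1 + 0.25·t(Under Repair) + 0.25·t(Idle) + 0.2·t(Running)
Solving: t(Under Repair) = 4.6316, t(Idle) = 4.8421, t(Running) = 4.2105.
Expected hours from Under Repair to Degraded: 4.6316.

4.6316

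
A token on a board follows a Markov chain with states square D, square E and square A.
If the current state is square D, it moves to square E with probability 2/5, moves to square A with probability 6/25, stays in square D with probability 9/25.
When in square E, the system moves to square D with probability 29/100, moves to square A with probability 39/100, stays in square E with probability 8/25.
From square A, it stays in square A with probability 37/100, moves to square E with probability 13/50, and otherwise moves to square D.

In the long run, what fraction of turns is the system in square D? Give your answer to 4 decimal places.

Let the stationary distribution be π with π = πP and π_1 + π_2 + π_3 = 1.
π_1 = 0.36·π_1 + 0.29·π_2 + 0.37·π_3
π_2 = 0.4·π_1 + 0.32·π_2 + 0.26·π_3
Solving with the normalization constraint gives π = (0.3404, 0.3273, 0.3323).
So the stationary probability of square D is 0.3404.

0.3404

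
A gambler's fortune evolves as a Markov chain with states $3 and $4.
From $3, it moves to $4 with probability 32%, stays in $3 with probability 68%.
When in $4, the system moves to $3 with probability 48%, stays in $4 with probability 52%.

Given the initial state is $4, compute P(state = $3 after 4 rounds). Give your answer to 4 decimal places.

0.5990

Propagate the distribution vector 4 rounds from $4.
After 0 rounds: (0.0000, 1.0000)
After 1 round: (0.4800, 0.5200)
After 2 rounds: (0.5760, 0.4240)
After 3 rounds: (0.5952, 0.4048)
After 4 rounds: (0.5990, 0.4010)
P(in $3 after 4 rounds) = 0.5990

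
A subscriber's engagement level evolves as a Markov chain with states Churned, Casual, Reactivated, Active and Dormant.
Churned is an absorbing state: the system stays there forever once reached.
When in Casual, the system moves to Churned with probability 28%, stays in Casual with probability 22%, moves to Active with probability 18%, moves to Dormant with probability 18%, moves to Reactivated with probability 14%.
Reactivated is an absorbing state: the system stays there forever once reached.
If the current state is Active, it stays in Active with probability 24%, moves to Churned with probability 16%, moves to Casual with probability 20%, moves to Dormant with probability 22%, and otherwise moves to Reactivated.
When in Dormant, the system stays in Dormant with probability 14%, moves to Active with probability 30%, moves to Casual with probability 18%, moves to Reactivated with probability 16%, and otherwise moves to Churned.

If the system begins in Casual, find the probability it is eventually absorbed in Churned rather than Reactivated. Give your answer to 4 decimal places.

0.6152

Let h(s) be the probability of absorption at Churned starting from transient state s. Then h(Churned) = 1 and h(Reactivated) = 0. By first-step analysis:
h(Casual) = 0.28·1 + 0.22·h(Casual) + 0.14·0 + 0.18·h(Active) + 0.18·h(Dormant)
h(Active) = 0.16·1 + 0.2·h(Casual) + 0.18·0 + 0.24·h(Active) + 0.22·h(Dormant)
h(Dormant) = 0.22·1 + 0.18·h(Casual) + 0.16·0 + 0.3·h(Active) + 0.14·h(Dormant)
Solving: h(Casual) = 0.6152, h(Active) = 0.5381, h(Dormant) = 0.5723.
Starting from Casual, the probability is 0.6152.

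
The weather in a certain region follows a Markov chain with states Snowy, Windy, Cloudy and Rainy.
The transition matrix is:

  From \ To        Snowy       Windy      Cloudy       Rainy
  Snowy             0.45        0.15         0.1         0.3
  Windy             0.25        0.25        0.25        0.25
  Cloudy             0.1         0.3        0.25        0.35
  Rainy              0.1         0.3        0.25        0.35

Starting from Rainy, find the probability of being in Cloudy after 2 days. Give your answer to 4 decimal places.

Propagate the distribution vector 2 days from Rainy.
After 0 days: (0.0000, 0.0000, 0.0000, 1.0000)
After 1 day: (0.1000, 0.3000, 0.2500, 0.3500)
After 2 days: (0.1800, 0.2700, 0.2350, 0.3150)
P(in Cloudy after 2 days) = 0.2350

0.2350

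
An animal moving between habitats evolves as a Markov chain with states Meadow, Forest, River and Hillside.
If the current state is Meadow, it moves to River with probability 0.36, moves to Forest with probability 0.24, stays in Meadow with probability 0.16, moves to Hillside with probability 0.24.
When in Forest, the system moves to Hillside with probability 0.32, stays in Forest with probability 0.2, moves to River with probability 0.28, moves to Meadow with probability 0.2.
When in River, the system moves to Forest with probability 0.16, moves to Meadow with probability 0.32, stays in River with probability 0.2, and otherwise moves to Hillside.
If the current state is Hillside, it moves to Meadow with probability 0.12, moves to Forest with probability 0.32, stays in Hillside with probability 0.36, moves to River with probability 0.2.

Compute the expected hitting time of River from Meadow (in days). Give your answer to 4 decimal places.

Let t(s) be the expected number of days to first reach River from state s, with t(River) = 0. Conditioning on the first day:
t(Meadow) = 1 + 0.16·t(Meadow) + 0.24·t(Forest) + 0.24·t(Hillside)
t(Forest) = 1 + 0.2·t(Meadow) + 0.2·t(Forest) + 0.32·t(Hillside)
t(Hillside) = 1 + 0.12·t(Meadow) + 0.32·t(Forest) + 0.36·t(Hillside)
Solving: t(Meadow) = 3.4200, t(Forest) = 3.7331, t(Hillside) = 4.0703.
Expected days from Meadow to River: 3.4200.

3.4200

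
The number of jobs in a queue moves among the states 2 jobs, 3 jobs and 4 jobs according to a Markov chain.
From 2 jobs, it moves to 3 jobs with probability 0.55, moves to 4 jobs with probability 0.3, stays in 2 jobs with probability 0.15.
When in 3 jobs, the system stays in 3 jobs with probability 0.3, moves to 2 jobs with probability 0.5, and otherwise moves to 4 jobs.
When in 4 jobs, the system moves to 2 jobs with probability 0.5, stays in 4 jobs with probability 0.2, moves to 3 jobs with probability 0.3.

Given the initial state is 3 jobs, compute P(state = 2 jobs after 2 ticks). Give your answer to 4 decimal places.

0.3250

Sum over the intermediate state after 1 tick:
P = P(3 jobs→2 jobs)·P(2 jobs→2 jobs) + P(3 jobs→3 jobs)·P(3 jobs→2 jobs) + P(3 jobs→4 jobs)·P(4 jobs→2 jobs)
  = 0.5×0.15 + 0.3×0.5 + 0.2×0.5
  = 0.0750 + 0.1500 + 0.1000 = 0.3250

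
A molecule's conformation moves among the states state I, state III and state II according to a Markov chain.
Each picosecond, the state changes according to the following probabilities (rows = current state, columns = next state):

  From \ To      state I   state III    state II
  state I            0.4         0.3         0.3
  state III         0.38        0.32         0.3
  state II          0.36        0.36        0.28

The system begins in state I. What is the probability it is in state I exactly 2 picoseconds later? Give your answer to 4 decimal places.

Sum over the intermediate state after 1 picosecond:
P = P(state I→state I)·P(state I→state I) + P(state I→state III)·P(state III→state I) + P(state I→state II)·P(state II→state I)
  = 0.4×0.4 + 0.3×0.38 + 0.3×0.36
  = 0.1600 + 0.1140 + 0.1080 = 0.3820

0.3820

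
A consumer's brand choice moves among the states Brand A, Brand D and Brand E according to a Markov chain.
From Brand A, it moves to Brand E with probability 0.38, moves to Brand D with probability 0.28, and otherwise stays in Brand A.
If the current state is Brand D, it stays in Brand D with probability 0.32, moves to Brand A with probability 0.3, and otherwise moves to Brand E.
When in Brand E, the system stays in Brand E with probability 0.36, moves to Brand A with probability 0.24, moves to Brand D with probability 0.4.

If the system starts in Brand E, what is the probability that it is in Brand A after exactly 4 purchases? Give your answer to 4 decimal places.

Propagate the distribution vector 4 purchases from Brand E.
After 0 purchases: (0.0000, 0.0000, 1.0000)
After 1 purchase: (0.2400, 0.4000, 0.3600)
After 2 purchases: (0.2880, 0.3392, 0.3728)
After 3 purchases: (0.2892, 0.3383, 0.3725)
After 4 purchases: (0.2892, 0.3382, 0.3725)
P(in Brand A after 4 purchases) = 0.2892

0.2892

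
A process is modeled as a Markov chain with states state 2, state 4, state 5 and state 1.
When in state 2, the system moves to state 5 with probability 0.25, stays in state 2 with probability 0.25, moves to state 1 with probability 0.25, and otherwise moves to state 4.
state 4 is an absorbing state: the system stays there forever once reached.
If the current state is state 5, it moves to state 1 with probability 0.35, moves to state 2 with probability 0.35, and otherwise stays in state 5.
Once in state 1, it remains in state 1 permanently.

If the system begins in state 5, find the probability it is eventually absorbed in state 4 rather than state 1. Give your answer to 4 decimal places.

Let h(s) be the probability of absorption at state 4 starting from transient state s. Then h(state 4) = 1 and h(state 1) = 0. By first-step analysis:
h(state 2) = 0.25·h(state 2) + 0.25·1 + 0.25·h(state 5) + 0.25·0
h(state 5) = 0.35·h(state 2) + 0.3·h(state 5) + 0.35·0
Solving: h(state 2) = 0.4000, h(state 5) = 0.2000.
Starting from state 5, the probability is 0.2000.

0.2000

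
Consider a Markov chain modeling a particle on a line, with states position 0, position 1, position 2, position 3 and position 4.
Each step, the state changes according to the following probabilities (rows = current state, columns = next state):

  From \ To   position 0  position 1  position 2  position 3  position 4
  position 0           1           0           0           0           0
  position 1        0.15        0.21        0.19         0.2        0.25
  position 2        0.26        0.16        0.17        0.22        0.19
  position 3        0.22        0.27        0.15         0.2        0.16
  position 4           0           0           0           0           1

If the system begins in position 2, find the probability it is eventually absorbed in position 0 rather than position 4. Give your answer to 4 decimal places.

Let h(s) be the probability of absorption at position 0 starting from transient state s. Then h(position 0) = 1 and h(position 4) = 0. By first-step analysis:
h(position 1) = 0.15·1 + 0.21·h(position 1) + 0.19·h(position 2) + 0.2·h(position 3) + 0.25·0
h(position 2) = 0.26·1 + 0.16·h(position 1) + 0.17·h(position 2) + 0.22·h(position 3) + 0.19·0
h(position 3) = 0.22·1 + 0.27·h(position 1) + 0.15·h(position 2) + 0.2·h(position 3) + 0.16·0
Solving: h(position 1) = 0.4542, h(position 2) = 0.5412, h(position 3) = 0.5298.
Starting from position 2, the probability is 0.5412.

0.5412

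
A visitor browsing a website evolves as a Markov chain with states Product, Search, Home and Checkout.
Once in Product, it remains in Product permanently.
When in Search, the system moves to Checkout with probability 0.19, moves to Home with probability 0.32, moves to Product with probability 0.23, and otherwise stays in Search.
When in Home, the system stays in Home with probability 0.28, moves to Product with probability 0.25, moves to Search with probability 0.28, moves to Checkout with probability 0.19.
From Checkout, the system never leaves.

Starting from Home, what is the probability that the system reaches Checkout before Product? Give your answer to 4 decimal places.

0.4373

Let h(s) be the probability of absorption at Checkout starting from transient state s. Then h(Checkout) = 1 and h(Product) = 0. By first-step analysis:
h(Search) = 0.23·0 + 0.26·h(Search) + 0.32·h(Home) + 0.19·1
h(Home) = 0.25·0 + 0.28·h(Search) + 0.28·h(Home) + 0.19·1
Solving: h(Search) = 0.4458, h(Home) = 0.4373.
Starting from Home, the probability is 0.4373.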